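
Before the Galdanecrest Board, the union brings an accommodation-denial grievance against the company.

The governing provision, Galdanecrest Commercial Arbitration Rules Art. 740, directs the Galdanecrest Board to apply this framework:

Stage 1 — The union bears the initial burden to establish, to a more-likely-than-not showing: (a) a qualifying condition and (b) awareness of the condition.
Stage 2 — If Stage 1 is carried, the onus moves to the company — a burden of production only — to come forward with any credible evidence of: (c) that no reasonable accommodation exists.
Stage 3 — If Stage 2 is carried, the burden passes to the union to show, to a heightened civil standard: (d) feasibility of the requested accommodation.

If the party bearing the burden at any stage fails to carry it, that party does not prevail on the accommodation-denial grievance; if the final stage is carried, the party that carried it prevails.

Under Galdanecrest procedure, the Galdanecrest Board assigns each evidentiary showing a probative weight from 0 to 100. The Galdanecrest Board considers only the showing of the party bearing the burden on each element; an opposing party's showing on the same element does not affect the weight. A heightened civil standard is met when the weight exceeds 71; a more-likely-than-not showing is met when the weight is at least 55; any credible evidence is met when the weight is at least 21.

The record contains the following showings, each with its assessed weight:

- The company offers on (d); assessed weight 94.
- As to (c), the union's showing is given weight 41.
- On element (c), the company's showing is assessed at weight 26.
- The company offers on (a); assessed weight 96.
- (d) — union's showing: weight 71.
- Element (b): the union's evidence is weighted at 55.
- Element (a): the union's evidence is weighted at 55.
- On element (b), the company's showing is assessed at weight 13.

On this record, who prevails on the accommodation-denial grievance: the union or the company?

Stage 1 — burden on union; standard: a more-likely-than-not showing (weight is at least 55).
    (a): 55 (company's 96 disregarded) ≥ 55 [met]
    (b): 55 (company's 13 disregarded) ≥ 55 [met]
  The union carries Stage 1; the company now bears the burden.
Stage 2 — burden on company; standard: any credible evidence (weight is at least 21).
    (c): 26 (union's 41 disregarded) ≥ 21 [met]
  Stage 2 carried; the burden shifts to the union.
Stage 3 — burden on union; standard: a heightened civil standard (weight exceeds 71).
    (d): 71 (company's 94 disregarded) ≤ 71 [not met]
  The union does not carry Stage 3.
So the company prevails.

company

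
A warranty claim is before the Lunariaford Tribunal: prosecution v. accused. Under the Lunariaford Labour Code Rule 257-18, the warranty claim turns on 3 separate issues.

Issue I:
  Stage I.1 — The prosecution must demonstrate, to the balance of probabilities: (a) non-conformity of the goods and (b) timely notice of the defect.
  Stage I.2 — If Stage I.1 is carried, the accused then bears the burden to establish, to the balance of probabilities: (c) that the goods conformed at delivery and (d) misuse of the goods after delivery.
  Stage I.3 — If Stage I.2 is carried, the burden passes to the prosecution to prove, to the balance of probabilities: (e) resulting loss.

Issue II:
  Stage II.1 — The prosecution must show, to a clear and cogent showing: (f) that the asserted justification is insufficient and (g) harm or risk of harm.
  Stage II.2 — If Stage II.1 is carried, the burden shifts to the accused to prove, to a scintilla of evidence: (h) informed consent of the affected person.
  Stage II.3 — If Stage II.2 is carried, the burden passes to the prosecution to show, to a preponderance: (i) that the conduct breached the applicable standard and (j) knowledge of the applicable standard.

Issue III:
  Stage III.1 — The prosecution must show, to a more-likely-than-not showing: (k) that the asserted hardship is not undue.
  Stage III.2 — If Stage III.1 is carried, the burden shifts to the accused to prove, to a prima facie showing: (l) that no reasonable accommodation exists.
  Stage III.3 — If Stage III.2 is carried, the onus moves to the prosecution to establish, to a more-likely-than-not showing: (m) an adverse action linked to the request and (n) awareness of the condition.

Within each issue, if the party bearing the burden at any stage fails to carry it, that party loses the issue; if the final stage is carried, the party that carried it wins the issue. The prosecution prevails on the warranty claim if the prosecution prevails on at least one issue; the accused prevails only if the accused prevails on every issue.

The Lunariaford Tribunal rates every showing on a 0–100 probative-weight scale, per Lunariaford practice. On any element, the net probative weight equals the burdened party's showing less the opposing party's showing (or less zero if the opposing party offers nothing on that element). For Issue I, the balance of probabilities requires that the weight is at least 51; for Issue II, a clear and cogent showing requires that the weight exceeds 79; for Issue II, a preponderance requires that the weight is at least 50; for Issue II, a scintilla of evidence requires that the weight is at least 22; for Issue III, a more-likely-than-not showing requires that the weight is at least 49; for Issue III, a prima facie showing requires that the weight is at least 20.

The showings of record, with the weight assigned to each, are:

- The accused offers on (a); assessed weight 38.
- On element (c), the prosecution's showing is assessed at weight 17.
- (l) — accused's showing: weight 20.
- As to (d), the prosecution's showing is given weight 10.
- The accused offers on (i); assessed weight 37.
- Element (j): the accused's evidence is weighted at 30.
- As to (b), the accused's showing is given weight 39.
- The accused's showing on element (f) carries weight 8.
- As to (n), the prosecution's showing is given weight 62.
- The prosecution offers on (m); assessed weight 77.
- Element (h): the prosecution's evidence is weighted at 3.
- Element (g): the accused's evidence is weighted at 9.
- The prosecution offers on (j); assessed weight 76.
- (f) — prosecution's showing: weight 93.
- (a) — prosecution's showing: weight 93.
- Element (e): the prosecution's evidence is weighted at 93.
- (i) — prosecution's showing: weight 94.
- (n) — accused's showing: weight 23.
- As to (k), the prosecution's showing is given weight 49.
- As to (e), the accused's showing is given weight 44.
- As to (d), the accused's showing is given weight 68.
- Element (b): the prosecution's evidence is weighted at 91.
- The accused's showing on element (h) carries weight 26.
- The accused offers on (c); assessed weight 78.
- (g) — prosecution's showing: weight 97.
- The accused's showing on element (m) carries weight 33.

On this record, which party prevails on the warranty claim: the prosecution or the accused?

— Issue I —
Stage I.1 (prosecution, the balance of probabilities, weight is at least 51): (a) net 93−38=55 ≥ 51 — meets; (b) net 91−39=52 ≥ 51 — meets.
  Stage I.1 is satisfied; the onus moves to the accused.
Stage I.2 (accused, the balance of probabilities, weight is at least 51): (c) net 78−17=61 ≥ 51 — meets; (d) net 68−10=58 ≥ 51 — meets.
  The accused carries Stage I.2; the prosecution now bears the burden.
Stage I.3 (prosecution, the balance of probabilities, weight is at least 51): (e) net 93−44=49 < 51 — fails.
  The prosecution does not carry Stage I.3.
The accused prevails on this issue.
— Issue II —
Stage II.1 (prosecution, a clear and cogent showing, weight exceeds 79): (f) net 93−8=85 > 79 — meets; (g) net 97−9=88 > 79 — meets.
  Stage II.1 is satisfied; the onus moves to the accused.
Stage II.2 (accused, a scintilla of evidence, weight is at least 22): (h) net 26−3=23 ≥ 22 — meets.
  Stage II.2 carried; the burden shifts to the prosecution.
Stage II.3 (prosecution, a preponderance, weight is at least 50): (i) net 94−37=57 ≥ 50 — meets; (j) net 76−30=46 < 50 — fails.
  Not every element is met, so the prosecution fails to carry Stage II.3.
The analysis ends at Stage II.3; the accused prevails on this issue.
— Issue III —
Stage III.1 (prosecution, a more-likely-than-not showing, weight is at least 49): (k) 49 ≥ 49 — meets.
  The prosecution carries Stage III.1; the accused now bears the burden.
Stage III.2 (accused, a prima facie showing, weight is at least 20): (l) 20 ≥ 20 — meets.
  Stage III.2 carried; the burden shifts to the prosecution.
Stage III.3 (prosecution, a more-likely-than-not showing, weight is at least 49): (m) net 77−33=44 < 49 — fails; (n) net 62−23=39 < 49 — fails.
  The prosecution does not carry Stage III.3.
The analysis ends at Stage III.3; the accused prevails on this issue.
Per-issue: Issue I → accused; Issue II → accused; Issue III → accused. The prosecution must prevail on at least one issue; overall, the accused prevails.

accused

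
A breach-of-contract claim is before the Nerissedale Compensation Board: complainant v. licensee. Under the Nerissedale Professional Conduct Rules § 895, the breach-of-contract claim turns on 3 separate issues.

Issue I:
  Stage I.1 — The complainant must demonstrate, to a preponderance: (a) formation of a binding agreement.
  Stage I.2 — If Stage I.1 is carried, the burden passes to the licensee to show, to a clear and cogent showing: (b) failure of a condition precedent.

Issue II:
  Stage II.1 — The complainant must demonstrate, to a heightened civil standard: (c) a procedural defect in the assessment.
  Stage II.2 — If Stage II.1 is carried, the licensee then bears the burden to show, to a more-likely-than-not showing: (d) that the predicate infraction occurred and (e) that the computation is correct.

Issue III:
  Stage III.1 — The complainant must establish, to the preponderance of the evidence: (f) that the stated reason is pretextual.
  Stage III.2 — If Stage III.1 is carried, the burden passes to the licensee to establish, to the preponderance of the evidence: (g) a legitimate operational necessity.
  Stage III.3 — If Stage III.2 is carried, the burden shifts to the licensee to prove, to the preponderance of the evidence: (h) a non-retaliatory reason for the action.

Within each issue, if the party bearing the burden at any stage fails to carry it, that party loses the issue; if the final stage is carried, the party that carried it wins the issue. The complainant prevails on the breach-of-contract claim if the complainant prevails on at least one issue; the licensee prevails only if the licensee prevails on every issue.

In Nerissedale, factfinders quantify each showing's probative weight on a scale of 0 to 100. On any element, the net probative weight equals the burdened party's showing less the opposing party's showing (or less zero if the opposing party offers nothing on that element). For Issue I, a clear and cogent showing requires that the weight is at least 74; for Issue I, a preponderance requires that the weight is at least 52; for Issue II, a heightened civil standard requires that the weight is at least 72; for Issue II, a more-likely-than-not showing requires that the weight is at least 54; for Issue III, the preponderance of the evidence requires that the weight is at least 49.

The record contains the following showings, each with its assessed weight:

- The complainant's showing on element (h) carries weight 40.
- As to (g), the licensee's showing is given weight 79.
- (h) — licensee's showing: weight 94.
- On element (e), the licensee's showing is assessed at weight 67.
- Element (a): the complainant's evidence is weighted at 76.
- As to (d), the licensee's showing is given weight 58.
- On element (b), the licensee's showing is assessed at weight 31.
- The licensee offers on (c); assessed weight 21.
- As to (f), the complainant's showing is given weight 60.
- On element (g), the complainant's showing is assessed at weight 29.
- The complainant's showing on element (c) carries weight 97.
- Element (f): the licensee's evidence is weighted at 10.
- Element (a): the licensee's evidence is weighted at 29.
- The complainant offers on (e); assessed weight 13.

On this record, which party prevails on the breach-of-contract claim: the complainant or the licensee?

— Issue I —
Stage I.1 (complainant, a preponderance, weight is at least 52): (a) net 76−29=47 < 52 — fails.
  The complainant does not carry Stage I.1.
The licensee prevails on this issue.
— Issue II —
At Stage II.1 the complainant must meet a heightened civil standard (weight is at least 72): on (c) the weight is 97 less the opposing 21 gives net 76, which does reach 72, so (c) meets the standard.
  Stage II.1 carried; the burden shifts to the licensee.
At Stage II.2 the licensee must meet a more-likely-than-not showing (weight is at least 54): on (d) the weight is 58, which does reach 54, so (d) meets the standard; on (e) the weight is 67 less the opposing 13 gives net 54, ≥ 54, so (e) meets the standard.
  All elements met at the final stage.
All stages carried — the licensee prevails on this issue.
— Issue III —
Stage III.1 — burden on complainant; standard: the preponderance of the evidence (weight is at least 49).
    (f): 60 − 10 = 50 ≥ 49 [met]
  The complainant carries Stage III.1; the licensee now bears the burden.
Stage III.2 — burden on licensee; standard: the preponderance of the evidence (weight is at least 49).
    (g): 79 − 29 = 50 ≥ 49 [met]
  Stage III.2 is satisfied; the licensee continues to bear the burden.
Stage III.3 — burden on licensee; standard: the preponderance of the evidence (weight is at least 49).
    (h): 94 − 40 = 54 ≥ 49 [met]
  The licensee carries the last stage.
All stages carried — the licensee prevails on this issue.
Per-issue: Issue I → licensee; Issue II → licensee; Issue III → licensee. The complainant must prevail on at least one issue; overall, the licensee prevails.

licensee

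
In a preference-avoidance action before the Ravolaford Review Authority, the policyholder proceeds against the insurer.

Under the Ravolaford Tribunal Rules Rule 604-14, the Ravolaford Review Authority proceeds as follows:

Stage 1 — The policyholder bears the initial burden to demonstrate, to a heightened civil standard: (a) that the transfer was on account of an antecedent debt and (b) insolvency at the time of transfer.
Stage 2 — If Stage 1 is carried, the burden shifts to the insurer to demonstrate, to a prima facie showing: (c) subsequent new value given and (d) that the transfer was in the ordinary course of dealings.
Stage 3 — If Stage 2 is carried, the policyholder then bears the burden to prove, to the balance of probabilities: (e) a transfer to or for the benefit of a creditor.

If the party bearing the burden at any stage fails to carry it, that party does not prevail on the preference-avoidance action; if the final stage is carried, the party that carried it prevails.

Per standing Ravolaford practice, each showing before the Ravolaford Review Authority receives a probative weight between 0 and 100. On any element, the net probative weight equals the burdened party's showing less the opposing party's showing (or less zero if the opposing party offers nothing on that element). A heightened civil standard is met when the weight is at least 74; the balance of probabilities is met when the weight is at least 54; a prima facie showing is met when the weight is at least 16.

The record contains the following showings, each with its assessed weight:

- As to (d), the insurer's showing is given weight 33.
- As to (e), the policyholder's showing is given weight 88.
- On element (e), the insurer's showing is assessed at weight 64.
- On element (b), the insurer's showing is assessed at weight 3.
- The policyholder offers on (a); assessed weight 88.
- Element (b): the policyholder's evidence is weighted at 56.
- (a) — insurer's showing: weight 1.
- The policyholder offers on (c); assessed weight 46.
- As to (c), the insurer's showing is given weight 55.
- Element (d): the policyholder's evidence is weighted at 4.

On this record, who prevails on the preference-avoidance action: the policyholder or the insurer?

insurer

At Stage 1 the policyholder must meet a heightened civil standard (weight is at least 74): on (a) the weight is 88 less the opposing 1 gives net 87, which does reach 74, so (a) meets the standard; on (b) the weight is 56 less the opposing 3 gives net 53, which does not reach 74, so (b) does not meet the standard.
  Stage 1 not carried; the policyholder fails its burden.
The insurer prevails.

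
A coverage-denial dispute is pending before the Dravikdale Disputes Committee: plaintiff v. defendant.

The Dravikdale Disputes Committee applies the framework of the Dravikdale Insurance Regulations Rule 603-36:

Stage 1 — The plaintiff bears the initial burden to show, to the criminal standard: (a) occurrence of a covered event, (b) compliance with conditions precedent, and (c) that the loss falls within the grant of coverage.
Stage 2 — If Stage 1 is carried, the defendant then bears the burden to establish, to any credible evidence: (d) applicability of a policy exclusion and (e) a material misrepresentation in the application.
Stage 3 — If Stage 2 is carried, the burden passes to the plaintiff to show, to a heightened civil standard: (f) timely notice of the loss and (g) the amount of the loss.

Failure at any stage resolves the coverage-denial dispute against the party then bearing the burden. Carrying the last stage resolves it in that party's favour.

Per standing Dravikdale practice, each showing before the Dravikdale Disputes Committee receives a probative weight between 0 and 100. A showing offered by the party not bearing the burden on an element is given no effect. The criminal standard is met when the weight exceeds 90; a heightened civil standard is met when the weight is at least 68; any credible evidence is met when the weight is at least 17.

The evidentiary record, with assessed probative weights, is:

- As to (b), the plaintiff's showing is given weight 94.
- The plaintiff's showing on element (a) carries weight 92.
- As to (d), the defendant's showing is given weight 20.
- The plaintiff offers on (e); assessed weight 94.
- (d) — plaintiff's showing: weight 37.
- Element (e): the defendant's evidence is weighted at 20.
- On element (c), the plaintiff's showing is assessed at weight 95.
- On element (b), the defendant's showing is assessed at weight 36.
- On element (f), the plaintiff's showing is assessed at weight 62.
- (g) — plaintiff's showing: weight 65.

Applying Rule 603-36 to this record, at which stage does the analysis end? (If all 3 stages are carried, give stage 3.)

Stage 1 — burden on plaintiff; standard: the criminal standard (weight exceeds 90).
    (a): 92 > 90 [met]
    (b): 94 (defendant's 36 disregarded) > 90 [met]
    (c): 95 > 90 [met]
  Stage 1 carried; the burden shifts to the defendant.
Stage 2 — burden on defendant; standard: any credible evidence (weight is at least 17).
    (d): 20 (plaintiff's 37 disregarded) ≥ 17 [met]
    (e): 20 (plaintiff's 94 disregarded) ≥ 17 [met]
  The defendant carries Stage 2; the plaintiff now bears the burden.
Stage 3 — burden on plaintiff; standard: a heightened civil standard (weight is at least 68).
    (f): 62 < 68 [not met]
    (g): 65 < 68 [not met]
  The plaintiff does not carry Stage 3.
The defendant prevails.

stage 3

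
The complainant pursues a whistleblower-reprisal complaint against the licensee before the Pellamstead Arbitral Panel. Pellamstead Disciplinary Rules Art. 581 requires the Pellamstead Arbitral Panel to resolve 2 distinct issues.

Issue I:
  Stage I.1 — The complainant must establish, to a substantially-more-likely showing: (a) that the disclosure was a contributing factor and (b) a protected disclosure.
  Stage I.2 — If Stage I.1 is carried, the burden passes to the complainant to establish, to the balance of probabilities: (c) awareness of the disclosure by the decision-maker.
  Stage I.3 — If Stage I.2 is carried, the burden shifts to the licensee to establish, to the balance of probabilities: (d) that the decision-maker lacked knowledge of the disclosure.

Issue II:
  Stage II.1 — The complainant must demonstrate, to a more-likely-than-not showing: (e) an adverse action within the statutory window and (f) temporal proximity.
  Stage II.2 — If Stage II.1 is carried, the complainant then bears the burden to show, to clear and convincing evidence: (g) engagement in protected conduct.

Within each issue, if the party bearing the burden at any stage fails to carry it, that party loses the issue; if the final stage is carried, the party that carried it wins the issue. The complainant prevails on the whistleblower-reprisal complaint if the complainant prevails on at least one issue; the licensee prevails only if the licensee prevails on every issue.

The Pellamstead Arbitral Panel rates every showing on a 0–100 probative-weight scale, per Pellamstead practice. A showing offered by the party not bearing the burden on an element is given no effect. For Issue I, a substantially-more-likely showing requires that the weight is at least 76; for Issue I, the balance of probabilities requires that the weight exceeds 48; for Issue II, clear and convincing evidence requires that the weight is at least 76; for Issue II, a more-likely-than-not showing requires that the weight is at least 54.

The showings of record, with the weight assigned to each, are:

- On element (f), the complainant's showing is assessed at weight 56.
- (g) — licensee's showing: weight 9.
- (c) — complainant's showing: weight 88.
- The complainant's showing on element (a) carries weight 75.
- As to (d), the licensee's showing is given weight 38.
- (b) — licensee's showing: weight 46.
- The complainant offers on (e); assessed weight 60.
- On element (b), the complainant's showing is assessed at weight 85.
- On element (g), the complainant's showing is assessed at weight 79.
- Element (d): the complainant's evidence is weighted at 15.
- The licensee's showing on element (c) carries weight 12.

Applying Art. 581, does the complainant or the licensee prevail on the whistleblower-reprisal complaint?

— Issue I —
At Stage I.1 the complainant must meet a substantially-more-likely showing (weight is at least 76): on (a) the weight is 75, which does not reach 76, so (a) does not meet the standard; on (b) the weight is 85 (the licensee's 46 is given no effect), which does reach 76, so (b) meets the standard.
  Not every element is met, so the complainant fails to carry Stage I.1.
The licensee prevails on this issue.
— Issue II —
At Stage II.1 the complainant must meet a more-likely-than-not showing (weight is at least 54): on (e) the weight is 60, which does reach 54, so (e) meets the standard; on (f) the weight is 56, which does reach 54, so (f) meets the standard.
  Stage II.1 is satisfied; the complainant continues to bear the burden.
At Stage II.2 the complainant must meet clear and convincing evidence (weight is at least 76): on (g) the weight is 79 (the licensee's 9 is given no effect), which does reach 76, so (g) meets the standard.
  Stage II.2 carried; the final stage is satisfied.
All stages carried — the complainant prevails on this issue.
Per-issue: Issue I → licensee; Issue II → complainant. The complainant must prevail on at least one issue; overall, the complainant prevails.

complainant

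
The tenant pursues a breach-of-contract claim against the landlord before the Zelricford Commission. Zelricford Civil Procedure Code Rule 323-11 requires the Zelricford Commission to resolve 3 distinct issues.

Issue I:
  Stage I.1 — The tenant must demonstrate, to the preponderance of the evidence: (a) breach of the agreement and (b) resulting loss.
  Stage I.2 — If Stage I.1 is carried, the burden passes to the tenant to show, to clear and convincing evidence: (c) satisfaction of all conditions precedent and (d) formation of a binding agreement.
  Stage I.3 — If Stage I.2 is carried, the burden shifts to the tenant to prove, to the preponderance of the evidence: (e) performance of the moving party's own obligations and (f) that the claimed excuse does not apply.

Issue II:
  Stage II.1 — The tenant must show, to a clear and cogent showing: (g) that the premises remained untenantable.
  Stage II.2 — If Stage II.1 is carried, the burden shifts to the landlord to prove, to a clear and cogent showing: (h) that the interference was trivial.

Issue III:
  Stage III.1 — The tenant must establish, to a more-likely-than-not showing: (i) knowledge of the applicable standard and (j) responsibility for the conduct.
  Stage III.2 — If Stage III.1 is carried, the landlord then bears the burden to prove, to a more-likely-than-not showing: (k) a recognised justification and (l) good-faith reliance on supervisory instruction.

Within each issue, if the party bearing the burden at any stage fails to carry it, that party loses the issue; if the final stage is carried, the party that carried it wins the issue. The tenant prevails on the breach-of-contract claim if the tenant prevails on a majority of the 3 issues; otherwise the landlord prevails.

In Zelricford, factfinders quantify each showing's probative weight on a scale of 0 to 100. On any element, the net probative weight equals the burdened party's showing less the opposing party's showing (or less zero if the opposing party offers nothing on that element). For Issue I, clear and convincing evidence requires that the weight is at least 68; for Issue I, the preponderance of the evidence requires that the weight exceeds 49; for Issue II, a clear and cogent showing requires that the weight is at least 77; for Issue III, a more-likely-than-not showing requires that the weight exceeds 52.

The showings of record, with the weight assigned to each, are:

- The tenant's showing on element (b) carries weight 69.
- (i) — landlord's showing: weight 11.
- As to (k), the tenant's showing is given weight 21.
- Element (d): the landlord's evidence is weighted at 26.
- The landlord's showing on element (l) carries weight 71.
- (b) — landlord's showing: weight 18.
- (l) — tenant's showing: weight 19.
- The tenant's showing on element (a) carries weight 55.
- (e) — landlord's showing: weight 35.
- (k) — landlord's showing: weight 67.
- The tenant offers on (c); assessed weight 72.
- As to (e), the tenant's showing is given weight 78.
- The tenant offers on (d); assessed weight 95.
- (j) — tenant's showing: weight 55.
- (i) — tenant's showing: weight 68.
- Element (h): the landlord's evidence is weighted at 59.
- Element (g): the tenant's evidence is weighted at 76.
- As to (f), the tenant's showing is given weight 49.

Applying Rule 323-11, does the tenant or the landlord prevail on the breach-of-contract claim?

— Issue I —
At Stage I.1 the tenant must meet the preponderance of the evidence (weight exceeds 49): on (a) the weight is 55, which does exceed 49, so (a) meets the standard; on (b) the weight is 69 less the opposing 18 gives net 51, which does exceed 49, so (b) meets the standard.
  All elements met. The tenant retains the burden for Stage I.2.
At Stage I.2 the tenant must meet clear and convincing evidence (weight is at least 68): on (c) the weight is 72, ≥ 68, so (c) meets the standard; on (d) the weight is 95 less the opposing 26 gives net 69, which does reach 68, so (d) meets the standard.
  Stage I.2 carried; the burden remains with the tenant.
At Stage I.3 the tenant must meet the preponderance of the evidence (weight exceeds 49): on (e) the weight is 78 less the opposing 35 gives net 43, which does not exceed 49, so (e) does not meet the standard; on (f) the weight is 49, which does not exceed 49, so (f) does not meet the standard.
  Not every element is met, so the tenant fails to carry Stage I.3.
So the landlord prevails on this issue.
— Issue II —
At Stage II.1 the tenant must meet a clear and cogent showing (weight is at least 77): on (g) the weight is 76, which does not reach 77, so (g) does not meet the standard.
  Not every element is met, so the tenant fails to carry Stage II.1.
The landlord prevails on this issue.
— Issue III —
Stage III.1 — burden on tenant; standard: a more-likely-than-not showing (weight exceeds 52).
    (i): 68 − 11 = 57 > 52 [met]
    (j): 55 > 52 [met]
  The tenant carries Stage III.1; the landlord now bears the burden.
Stage III.2 — burden on landlord; standard: a more-likely-than-not showing (weight exceeds 52).
    (k): 67 − 21 = 46 ≤ 52 [not met]
    (l): 71 − 19 = 52 ≤ 52 [not met]
  Stage III.2 not carried; the landlord fails its burden.
The analysis ends at Stage III.2; the tenant prevails on this issue.
Per-issue: Issue I → landlord; Issue II → landlord; Issue III → tenant. The tenant must prevail on a majority of issues; overall, the landlord prevails.

landlord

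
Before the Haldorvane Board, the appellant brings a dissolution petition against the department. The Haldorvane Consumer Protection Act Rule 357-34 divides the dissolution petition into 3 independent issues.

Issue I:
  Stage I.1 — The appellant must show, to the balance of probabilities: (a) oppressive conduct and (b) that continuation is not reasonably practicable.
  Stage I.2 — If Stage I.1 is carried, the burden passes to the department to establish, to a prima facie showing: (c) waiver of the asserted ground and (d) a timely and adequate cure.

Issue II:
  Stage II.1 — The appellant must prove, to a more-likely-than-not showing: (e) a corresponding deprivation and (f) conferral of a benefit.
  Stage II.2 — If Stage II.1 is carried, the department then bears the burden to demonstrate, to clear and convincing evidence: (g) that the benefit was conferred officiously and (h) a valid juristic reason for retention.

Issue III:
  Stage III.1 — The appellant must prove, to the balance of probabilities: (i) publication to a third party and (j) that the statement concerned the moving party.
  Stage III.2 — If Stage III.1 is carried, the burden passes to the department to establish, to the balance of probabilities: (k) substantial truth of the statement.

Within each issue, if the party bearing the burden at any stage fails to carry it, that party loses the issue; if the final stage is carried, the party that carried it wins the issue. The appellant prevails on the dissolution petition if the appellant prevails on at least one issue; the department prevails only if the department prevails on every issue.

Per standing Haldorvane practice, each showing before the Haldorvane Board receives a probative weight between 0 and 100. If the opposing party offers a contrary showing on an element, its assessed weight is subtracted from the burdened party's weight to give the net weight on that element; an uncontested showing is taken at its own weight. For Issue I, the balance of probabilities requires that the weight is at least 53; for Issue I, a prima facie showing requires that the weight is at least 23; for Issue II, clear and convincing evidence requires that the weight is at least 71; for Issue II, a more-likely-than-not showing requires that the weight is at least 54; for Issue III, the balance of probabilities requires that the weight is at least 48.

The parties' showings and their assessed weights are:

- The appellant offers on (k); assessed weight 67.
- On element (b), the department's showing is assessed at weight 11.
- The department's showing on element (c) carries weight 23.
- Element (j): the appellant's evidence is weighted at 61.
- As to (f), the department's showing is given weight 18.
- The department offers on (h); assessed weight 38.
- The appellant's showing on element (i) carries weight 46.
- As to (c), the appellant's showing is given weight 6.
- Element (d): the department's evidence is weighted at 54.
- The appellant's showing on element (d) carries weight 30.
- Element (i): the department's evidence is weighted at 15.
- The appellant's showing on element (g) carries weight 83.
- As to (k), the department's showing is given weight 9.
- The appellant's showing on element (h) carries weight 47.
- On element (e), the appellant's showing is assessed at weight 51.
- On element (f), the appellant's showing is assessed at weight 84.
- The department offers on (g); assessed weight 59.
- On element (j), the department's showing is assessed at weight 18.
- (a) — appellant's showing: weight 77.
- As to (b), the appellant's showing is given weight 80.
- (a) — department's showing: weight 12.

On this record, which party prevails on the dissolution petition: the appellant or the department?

appellant

— Issue I —
At Stage I.1 the appellant must meet the balance of probabilities (weight is at least 53): on (a) the weight is 77 less the opposing 12 gives net 65, ≥ 53, so (a) meets the standard; on (b) the weight is 80 less the opposing 11 gives net 69, which does reach 53, so (b) meets the standard.
  The appellant carries Stage I.1; the department now bears the burden.
At Stage I.2 the department must meet a prima facie showing (weight is at least 23): on (c) the weight is 23 less the opposing 6 gives net 17, which does not reach 23, so (c) does not meet the standard; on (d) the weight is 54 less the opposing 30 gives net 24, which does reach 23, so (d) meets the standard.
  Stage I.2 not carried; the department fails its burden.
So the appellant prevails on this issue.
— Issue II —
Stage II.1 (appellant, a more-likely-than-not showing, weight is at least 54): (e) 51 < 54 — fails; (f) net 84−18=66 ≥ 54 — meets.
  The appellant does not carry Stage II.1.
The department prevails on this issue.
— Issue III —
Stage III.1 (appellant, the balance of probabilities, weight is at least 48): (i) net 46−15=31 < 48 — fails; (j) net 61−18=43 < 48 — fails.
  The appellant does not carry Stage III.1.
The analysis ends at Stage III.1; the department prevails on this issue.
Per-issue: Issue I → appellant; Issue II → department; Issue III → department. The appellant must prevail on at least one issue; overall, the appellant prevails.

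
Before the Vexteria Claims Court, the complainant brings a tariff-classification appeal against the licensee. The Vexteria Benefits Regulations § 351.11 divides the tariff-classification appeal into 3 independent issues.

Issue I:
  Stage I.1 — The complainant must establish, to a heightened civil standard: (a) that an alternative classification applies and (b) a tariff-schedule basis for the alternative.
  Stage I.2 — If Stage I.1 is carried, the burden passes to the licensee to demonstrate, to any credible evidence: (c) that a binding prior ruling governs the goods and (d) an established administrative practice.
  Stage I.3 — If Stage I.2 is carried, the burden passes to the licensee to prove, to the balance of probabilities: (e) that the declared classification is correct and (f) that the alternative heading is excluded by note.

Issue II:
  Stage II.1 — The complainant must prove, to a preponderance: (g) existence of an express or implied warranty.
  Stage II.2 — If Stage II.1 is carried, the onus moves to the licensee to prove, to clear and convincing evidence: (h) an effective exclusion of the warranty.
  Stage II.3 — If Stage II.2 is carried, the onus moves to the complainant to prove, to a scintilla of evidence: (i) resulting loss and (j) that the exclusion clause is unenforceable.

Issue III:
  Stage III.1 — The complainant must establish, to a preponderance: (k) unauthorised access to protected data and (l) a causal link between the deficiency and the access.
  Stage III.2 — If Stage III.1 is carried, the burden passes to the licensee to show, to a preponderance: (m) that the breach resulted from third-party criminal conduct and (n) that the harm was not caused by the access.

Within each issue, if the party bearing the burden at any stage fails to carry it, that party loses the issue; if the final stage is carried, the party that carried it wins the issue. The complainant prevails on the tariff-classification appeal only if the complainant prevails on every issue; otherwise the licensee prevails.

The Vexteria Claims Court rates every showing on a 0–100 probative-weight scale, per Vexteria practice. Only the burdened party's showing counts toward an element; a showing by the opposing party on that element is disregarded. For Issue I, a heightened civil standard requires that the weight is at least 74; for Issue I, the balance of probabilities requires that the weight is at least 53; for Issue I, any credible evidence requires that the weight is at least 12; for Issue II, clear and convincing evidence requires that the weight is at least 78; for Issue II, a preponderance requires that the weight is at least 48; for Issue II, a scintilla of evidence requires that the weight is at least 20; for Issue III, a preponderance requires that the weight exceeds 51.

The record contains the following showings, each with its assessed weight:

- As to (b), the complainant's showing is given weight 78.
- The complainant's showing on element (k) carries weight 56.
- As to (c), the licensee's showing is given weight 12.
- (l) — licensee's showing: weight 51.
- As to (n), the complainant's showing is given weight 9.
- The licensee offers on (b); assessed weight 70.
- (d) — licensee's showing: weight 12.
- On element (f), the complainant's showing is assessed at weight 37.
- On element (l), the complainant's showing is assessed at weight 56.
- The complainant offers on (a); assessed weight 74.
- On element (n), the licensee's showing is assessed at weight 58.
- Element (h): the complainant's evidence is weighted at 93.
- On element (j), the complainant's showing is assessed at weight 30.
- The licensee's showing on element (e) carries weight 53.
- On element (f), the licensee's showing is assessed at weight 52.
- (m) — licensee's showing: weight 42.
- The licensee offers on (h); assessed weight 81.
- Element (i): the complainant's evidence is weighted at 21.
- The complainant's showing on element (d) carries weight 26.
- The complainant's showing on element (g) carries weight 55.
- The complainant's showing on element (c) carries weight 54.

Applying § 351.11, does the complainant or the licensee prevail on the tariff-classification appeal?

— Issue I —
Stage I.1 (complainant, a heightened civil standard, weight is at least 74): (a) 74 ≥ 74 — meets; (b) 78 (licensee's 70 disregarded) ≥ 74 — meets.
  Stage I.1 is satisfied; the onus moves to the licensee.
Stage I.2 (licensee, any credible evidence, weight is at least 12): (c) 12 (complainant's 54 disregarded) ≥ 12 — meets; (d) 12 (complainant's 26 disregarded) ≥ 12 — meets.
  Stage I.2 is satisfied; the licensee continues to bear the burden.
Stage I.3 (licensee, the balance of probabilities, weight is at least 53): (e) 53 ≥ 53 — meets; (f) 52 (complainant's 37 disregarded) < 53 — fails.
  Not every element is met, so the licensee fails to carry Stage I.3.
The complainant prevails on this issue.
— Issue II —
Stage II.1 (complainant, a preponderance, weight is at least 48): (g) 55 ≥ 48 — meets.
  Stage II.1 is satisfied; the onus moves to the licensee.
Stage II.2 (licensee, clear and convincing evidence, weight is at least 78): (h) 81 (complainant's 93 disregarded) ≥ 78 — meets.
  The licensee carries Stage II.2; the complainant now bears the burden.
Stage II.3 (complainant, a scintilla of evidence, weight is at least 20): (i) 21 ≥ 20 — meets; (j) 30 ≥ 20 — meets.
  The complainant carries the last stage.
Every stage carried; the complainant prevails on this issue.
— Issue III —
Stage III.1 — burden on complainant; standard: a preponderance (weight exceeds 51).
    (k): 56 > 51 [met]
    (l): 56 (licensee's 51 disregarded) > 51 [met]
  The complainant carries Stage III.1; the licensee now bears the burden.
Stage III.2 — burden on licensee; standard: a preponderance (weight exceeds 51).
    (m): 42 ≤ 51 [not met]
    (n): 58 (complainant's 9 disregarded) > 51 [met]
  Stage III.2 not carried; the licensee fails its burden.
So the complainant prevails on this issue.
Per-issue: Issue I → complainant; Issue II → complainant; Issue III → complainant. The complainant must prevail on every issue; overall, the complainant prevails.

complainant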